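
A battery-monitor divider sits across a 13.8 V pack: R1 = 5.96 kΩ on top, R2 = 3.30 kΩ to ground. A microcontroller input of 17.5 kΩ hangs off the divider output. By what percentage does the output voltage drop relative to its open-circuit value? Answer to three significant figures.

10.8 %

The divider's output (Thévenin) resistance is R1‖R2 = 2.124 kΩ.
Fractional drop under load = R_th/(R_th + R_L) = 2.124 / (2.124 + 17.5) = 0.1082.
So the output falls by 10.8 %.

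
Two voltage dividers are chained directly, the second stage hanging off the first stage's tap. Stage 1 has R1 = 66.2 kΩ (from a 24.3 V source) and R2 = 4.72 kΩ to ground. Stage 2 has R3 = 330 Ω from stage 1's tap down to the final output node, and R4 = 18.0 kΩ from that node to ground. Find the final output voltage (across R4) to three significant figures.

Stage 2 presents R3+R4 = 18330 Ω as a load on stage 1's tap.
Stage 1's lower leg becomes R2‖(R3+R4) = 3753 Ω, so V_mid = 24.3 × 3753/69950 = 1.304 V.
Stage 2 is itself unloaded: V_out = V_mid × R4/(R3+R4) = 1.304 × 18000/18330 = 1.28 V.

V_out ≈ 1.28 V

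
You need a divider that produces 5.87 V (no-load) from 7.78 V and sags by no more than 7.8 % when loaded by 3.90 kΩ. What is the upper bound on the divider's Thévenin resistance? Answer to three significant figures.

R_th ≤ 330 Ω

Loading drop = R_th/(R_th + R_L) ≤ 0.0780, so R_th ≤ R_L · ε/(1−ε) = 3.90 kΩ × 0.0780/0.9220 = 330 Ω.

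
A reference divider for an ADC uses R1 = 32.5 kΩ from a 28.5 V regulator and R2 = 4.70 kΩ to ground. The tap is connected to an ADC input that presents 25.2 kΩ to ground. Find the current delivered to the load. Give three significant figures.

R2‖R_L = 3.961 kΩ; V_out = 28.5 × 3.961/36.46 = 3.096 V.
I_L = V_out / R_L = 3.096 / 25.2 kΩ = 0.123 mA.

I_L ≈ 0.123 mA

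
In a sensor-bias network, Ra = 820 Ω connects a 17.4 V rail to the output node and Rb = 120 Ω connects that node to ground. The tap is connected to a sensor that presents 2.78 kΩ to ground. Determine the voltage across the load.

The load sits in parallel with Rb: Rb‖R_L = (120 × 2780) / (120 + 2780) = 115.0 Ω.
V_out = 17.4 × 115.0 / (820 + 115.0) = 17.4 × 115.0/935.0 = 2.14 V.
(Unloaded it would have been 2.22 V.)

V_out ≈ 2.14 V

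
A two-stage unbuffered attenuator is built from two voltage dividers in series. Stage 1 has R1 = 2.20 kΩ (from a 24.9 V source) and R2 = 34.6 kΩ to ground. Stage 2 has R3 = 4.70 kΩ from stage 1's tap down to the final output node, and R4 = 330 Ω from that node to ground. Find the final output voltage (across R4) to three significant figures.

Stage 2 presents R3+R4 = 5030 Ω as a load on stage 1's tap.
Stage 1's lower leg becomes R2‖(R3+R4) = 4392 Ω, so V_mid = 24.9 × 4392/6592 = 16.59 V.
Stage 2 is itself unloaded: V_out = V_mid × R4/(R3+R4) = 16.59 × 330/5030 = 1.09 V.

V_out ≈ 1.09 V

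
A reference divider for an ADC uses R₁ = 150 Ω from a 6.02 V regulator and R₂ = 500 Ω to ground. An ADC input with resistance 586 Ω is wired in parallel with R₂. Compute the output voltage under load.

V_out ≈ 3.87 V

The load sits in parallel with R₂: R₂‖R_L = (500 × 586) / (500 + 586) = 269.8 Ω.
V_out = 6.02 × 269.8 / (150 + 269.8) = 6.02 × 269.8/419.8 = 3.87 V.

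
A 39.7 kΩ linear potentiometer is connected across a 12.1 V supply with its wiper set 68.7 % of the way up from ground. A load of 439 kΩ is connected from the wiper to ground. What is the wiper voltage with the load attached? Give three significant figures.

The wiper splits the pot into (1−α)R = 12.43 kΩ above and αR = 27.27 kΩ below.
Lower section ‖ load = 25.68 kΩ.
V_wiper = 12.1 × 25.68/(12.43 + 25.68) = 8.15 V.

V ≈ 8.15 V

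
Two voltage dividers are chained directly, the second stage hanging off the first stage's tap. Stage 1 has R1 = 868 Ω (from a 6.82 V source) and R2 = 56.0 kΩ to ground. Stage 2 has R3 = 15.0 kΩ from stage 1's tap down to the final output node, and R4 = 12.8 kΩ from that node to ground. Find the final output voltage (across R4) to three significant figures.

Stage 2 presents R3+R4 = 27800 Ω as a load on stage 1's tap.
Stage 1's lower leg becomes R2‖(R3+R4) = 18580 Ω, so V_mid = 6.82 × 18580/19450 = 6.516 V.
Stage 2 is itself unloaded: V_out = V_mid × R4/(R3+R4) = 6.516 × 12800/27800 = 3.00 V.

V_out ≈ 3.00 V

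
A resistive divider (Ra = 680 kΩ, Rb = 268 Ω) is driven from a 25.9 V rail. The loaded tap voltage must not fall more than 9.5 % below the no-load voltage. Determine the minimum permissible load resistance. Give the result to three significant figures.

Output resistance R_th = Ra‖Rb = (680000 × 268)/680300 = 267.9 Ω.
The fractional drop is R_th/(R_th + R_L); requiring this ≤ 0.0950 gives R_L ≥ R_th(1/0.0950 − 1) = 267.9 × 9.526 = 2.55 kΩ.

R_L(min) ≈ 2.55 kΩ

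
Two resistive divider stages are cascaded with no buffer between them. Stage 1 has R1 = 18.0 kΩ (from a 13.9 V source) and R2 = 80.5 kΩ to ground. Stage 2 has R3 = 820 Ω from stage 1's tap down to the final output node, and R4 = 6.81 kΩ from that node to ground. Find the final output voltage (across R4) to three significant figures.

Stage 2 presents R3+R4 = 7630 Ω as a load on stage 1's tap.
Stage 1's lower leg becomes R2‖(R3+R4) = 6969 Ω, so V_mid = 13.9 × 6969/24970 = 3.880 V.
Stage 2 is itself unloaded: V_out = V_mid × R4/(R3+R4) = 3.880 × 6810/7630 = 3.46 V.

V_out ≈ 3.46 V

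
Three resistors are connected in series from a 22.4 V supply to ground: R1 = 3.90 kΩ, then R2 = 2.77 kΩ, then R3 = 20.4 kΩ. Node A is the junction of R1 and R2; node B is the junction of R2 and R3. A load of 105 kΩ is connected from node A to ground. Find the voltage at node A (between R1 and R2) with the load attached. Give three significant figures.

V ≈ 18.6 V

Below node A the series string R2+R3 = 23.17 kΩ sits in parallel with the 105 kΩ load: 18.98 kΩ.
V_A = 22.4 × 18.98/(3.90 + 18.98) = 18.6 V.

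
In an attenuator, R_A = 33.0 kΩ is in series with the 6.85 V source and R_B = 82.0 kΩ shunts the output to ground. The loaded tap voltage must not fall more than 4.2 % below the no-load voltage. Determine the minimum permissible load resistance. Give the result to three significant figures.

Output resistance R_th = R_A‖R_B = (33.0 × 82.0)/115.0 = 23.53 kΩ.
The fractional drop is R_th/(R_th + R_L); requiring this ≤ 0.0420 gives R_L ≥ R_th(1/0.0420 − 1) = 23.53 × 22.81 = 537 kΩ.

R_L(min) ≈ 537 kΩ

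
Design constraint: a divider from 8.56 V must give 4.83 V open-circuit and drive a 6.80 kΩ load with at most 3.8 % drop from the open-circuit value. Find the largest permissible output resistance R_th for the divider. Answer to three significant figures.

Loading drop = R_th/(R_th + R_L) ≤ 0.0380, so R_th ≤ R_L · ε/(1−ε) = 6.80 kΩ × 0.0380/0.9620 = 269 Ω.

R_th ≤ 269 Ω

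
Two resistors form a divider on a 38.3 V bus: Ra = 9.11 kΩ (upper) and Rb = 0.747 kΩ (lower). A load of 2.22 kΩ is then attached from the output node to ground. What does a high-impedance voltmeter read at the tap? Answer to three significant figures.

The load sits in parallel with Rb: Rb‖R_L = (747 × 2220) / (747 + 2220) = 558.9 Ω.
V_out = 38.3 × 558.9 / (9110 + 558.9) = 38.3 × 558.9/9669 = 2.21 V.

V_out ≈ 2.21 V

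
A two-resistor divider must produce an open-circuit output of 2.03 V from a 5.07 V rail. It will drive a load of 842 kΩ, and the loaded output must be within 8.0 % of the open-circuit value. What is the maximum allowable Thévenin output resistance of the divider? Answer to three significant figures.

R_th ≤ 73.2 kΩ

Loading drop = R_th/(R_th + R_L) ≤ 0.0800, so R_th ≤ R_L · ε/(1−ε) = 842 kΩ × 0.0800/0.9200 = 73.2 kΩ.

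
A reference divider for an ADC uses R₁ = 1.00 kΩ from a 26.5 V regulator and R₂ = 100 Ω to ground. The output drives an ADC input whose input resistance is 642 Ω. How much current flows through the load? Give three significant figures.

R₂‖R_L = 86.52 Ω; V_out = 26.5 × 86.52/1087 = 2.110 V.
I_L = V_out / R_L = 2.110 / 642 Ω = 3.29 mA.

I_L ≈ 3.29 mA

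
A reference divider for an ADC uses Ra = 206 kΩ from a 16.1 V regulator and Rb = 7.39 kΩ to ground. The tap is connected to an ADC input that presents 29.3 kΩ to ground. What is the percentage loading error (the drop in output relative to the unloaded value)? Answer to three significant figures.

19.6 %

Unloaded V = 16.1 × 7.39/213.4 = 0.5576 V.
Loaded: Rb‖R_L = 5.902 kΩ, giving V = 16.1 × 5.902/211.9 = 0.4484 V.
Drop = (0.5576 − 0.4484) / 0.5576 = 19.6 %.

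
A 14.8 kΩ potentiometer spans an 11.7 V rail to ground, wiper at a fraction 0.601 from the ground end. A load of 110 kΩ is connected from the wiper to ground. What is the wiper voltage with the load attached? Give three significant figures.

V ≈ 6.81 V

The wiper splits the pot into (1−α)R = 5.905 kΩ above and αR = 8.895 kΩ below.
Lower section ‖ load = 8.229 kΩ.
V_wiper = 11.7 × 8.229/(5.905 + 8.229) = 6.81 V.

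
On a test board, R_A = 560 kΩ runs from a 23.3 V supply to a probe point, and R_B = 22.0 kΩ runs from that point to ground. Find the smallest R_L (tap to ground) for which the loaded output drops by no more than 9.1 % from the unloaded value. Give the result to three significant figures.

Output resistance R_th = R_A‖R_B = (560 × 22.0)/582.0 = 21.17 kΩ.
The fractional drop is R_th/(R_th + R_L); requiring this ≤ 0.0910 gives R_L ≥ R_th(1/0.0910 − 1) = 21.17 × 9.989 = 211 kΩ.

R_L(min) ≈ 211 kΩ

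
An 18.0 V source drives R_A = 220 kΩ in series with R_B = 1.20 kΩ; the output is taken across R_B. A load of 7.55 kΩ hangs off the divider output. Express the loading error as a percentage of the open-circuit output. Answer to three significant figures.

The divider's output (Thévenin) resistance is R_A‖R_B = 1.193 kΩ.
Fractional drop under load = R_th/(R_th + R_L) = 1.193 / (1.193 + 7.55) = 0.1365.
So the output falls by 13.7 %.

13.7 %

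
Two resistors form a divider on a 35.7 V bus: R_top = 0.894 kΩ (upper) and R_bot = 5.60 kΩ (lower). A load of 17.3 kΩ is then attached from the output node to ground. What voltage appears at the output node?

The load sits in parallel with R_bot: R_bot‖R_L = (5600 × 17300) / (5600 + 17300) = 4231 Ω.
V_out = 35.7 × 4231 / (894 + 4231) = 35.7 × 4231/5125 = 29.5 V.
(Unloaded it would have been 30.8 V.)

V_out ≈ 29.5 V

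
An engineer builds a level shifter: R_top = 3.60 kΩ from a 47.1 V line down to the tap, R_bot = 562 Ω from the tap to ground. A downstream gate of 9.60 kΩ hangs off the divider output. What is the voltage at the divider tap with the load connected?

The load sits in parallel with R_bot: R_bot‖R_L = (562 × 9600) / (562 + 9600) = 530.9 Ω.
V_out = 47.1 × 530.9 / (3600 + 530.9) = 47.1 × 530.9/4131 = 6.05 V.

V_out ≈ 6.05 V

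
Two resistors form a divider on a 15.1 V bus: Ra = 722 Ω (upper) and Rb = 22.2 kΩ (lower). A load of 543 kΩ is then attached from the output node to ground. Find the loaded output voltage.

V_out ≈ 14.6 V

The load sits in parallel with Rb: Rb‖R_L = (22200 × 543000) / (22200 + 543000) = 21330 Ω.
V_out = 15.1 × 21330 / (722 + 21330) = 15.1 × 21330/22050 = 14.6 V.
(Unloaded it would have been 14.6 V.)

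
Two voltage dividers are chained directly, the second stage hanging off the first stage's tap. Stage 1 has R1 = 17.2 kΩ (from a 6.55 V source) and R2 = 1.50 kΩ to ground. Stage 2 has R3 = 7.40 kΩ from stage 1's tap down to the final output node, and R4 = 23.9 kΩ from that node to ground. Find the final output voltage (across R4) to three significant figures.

Stage 2 presents R3+R4 = 31.30 kΩ as a load on stage 1's tap.
Stage 1's lower leg becomes R2‖(R3+R4) = 1.431 kΩ, so V_mid = 6.55 × 1.431/18.63 = 0.5032 V.
Stage 2 is itself unloaded: V_out = V_mid × R4/(R3+R4) = 0.5032 × 23.9/31.30 = 0.384 V.

V_out ≈ 0.384 V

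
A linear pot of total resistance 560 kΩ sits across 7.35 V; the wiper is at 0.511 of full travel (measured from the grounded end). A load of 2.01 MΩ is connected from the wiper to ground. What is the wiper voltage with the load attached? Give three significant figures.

V ≈ 3.51 V

The wiper splits the pot into (1−α)R = 273.8 kΩ above and αR = 286.2 kΩ below.
Lower section ‖ load = 250.5 kΩ.
V_wiper = 7.35 × 250.5/(273.8 + 250.5) = 3.51 V.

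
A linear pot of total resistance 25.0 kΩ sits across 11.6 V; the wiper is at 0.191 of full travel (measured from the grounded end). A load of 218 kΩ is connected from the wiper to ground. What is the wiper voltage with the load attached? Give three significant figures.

V ≈ 2.18 V

The wiper splits the pot into (1−α)R = 20.23 kΩ above and αR = 4.775 kΩ below.
Lower section ‖ load = 4.673 kΩ.
V_wiper = 11.6 × 4.673/(20.23 + 4.673) = 2.18 V.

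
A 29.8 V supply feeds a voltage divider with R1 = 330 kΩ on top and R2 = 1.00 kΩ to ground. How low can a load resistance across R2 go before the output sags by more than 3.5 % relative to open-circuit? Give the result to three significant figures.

Output resistance R_th = R1‖R2 = (330000 × 1000)/331000 = 997.0 Ω.
The fractional drop is R_th/(R_th + R_L); requiring this ≤ 0.0350 gives R_L ≥ R_th(1/0.0350 − 1) = 997.0 × 27.57 = 27.5 kΩ.

R_L(min) ≈ 27.5 kΩ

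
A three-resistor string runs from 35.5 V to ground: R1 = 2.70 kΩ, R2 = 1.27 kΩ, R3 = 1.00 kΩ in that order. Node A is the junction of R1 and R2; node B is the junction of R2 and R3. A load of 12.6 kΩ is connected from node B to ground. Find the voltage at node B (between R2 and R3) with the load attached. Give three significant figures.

V ≈ 6.72 V

At node B, R3 is in parallel with the load: R3‖R_L = 0.9265 kΩ.
Below node A the resistance is R2 + (R3‖R_L) = 2.196 kΩ, so V_A = 35.5 × 2.196/4.896 = 15.92 V.
Then V_B = V_A × (R3‖R_L)/(R2 + R3‖R_L) = 15.92 × 0.9265/2.196 = 6.72 V.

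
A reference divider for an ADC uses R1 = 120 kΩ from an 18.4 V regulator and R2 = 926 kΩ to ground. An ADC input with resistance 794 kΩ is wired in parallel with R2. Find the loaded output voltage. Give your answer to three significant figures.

V_out ≈ 14.4 V

The load sits in parallel with R2: R2‖R_L = (926 × 794) / (926 + 794) = 427.5 kΩ.
V_out = 18.4 × 427.5 / (120 + 427.5) = 18.4 × 427.5/547.5 = 14.4 V.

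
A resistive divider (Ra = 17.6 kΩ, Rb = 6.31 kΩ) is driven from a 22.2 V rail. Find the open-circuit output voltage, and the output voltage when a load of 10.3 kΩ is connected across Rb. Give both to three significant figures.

Open-circuit: V = 22.2 × 6.31/(17.6 + 6.31) = 5.86 V.
With the load, Rb becomes Rb‖R_L = 3.913 kΩ, so V = 22.2 × 3.913/21.51 = 4.04 V.

Unloaded: 5.86 V; loaded: 4.04 V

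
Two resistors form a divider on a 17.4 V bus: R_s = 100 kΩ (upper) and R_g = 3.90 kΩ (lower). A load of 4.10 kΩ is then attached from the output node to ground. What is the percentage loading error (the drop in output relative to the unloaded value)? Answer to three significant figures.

The divider's output (Thévenin) resistance is R_s‖R_g = 3.754 kΩ.
Fractional drop under load = R_th/(R_th + R_L) = 3.754 / (3.754 + 4.10) = 0.4779.
So the output falls by 47.8 %.

47.8 %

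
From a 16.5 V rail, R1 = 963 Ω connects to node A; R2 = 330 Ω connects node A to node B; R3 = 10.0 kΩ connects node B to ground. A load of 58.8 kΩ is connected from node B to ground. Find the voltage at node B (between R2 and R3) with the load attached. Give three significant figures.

V ≈ 14.3 V

At node B, R3 is in parallel with the load: R3‖R_L = 8547 Ω.
Below node A the resistance is R2 + (R3‖R_L) = 8877 Ω, so V_A = 16.5 × 8877/9840 = 14.89 V.
Then V_B = V_A × (R3‖R_L)/(R2 + R3‖R_L) = 14.89 × 8547/8877 = 14.3 V.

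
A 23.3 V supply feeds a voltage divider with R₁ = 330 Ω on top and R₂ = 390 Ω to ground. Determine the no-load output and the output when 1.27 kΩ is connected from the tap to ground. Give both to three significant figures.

Open-circuit: V = 23.3 × 390/(330 + 390) = 12.6 V.
With the load, R₂ becomes R₂‖R_L = 298.4 Ω, so V = 23.3 × 298.4/628.4 = 11.1 V.

Unloaded: 12.6 V; loaded: 11.1 V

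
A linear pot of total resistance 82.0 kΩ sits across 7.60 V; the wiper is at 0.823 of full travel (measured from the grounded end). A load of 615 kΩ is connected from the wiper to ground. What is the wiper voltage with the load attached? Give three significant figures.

V ≈ 6.14 V

The wiper splits the pot into (1−α)R = 14.51 kΩ above and αR = 67.49 kΩ below.
Lower section ‖ load = 60.81 kΩ.
V_wiper = 7.60 × 60.81/(14.51 + 60.81) = 6.14 V.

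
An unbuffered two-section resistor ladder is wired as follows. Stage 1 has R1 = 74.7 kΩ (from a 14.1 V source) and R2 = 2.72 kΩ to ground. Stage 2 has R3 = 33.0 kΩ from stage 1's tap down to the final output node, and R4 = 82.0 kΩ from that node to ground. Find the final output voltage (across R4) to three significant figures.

Stage 2 presents R3+R4 = 115.0 kΩ as a load on stage 1's tap.
Stage 1's lower leg becomes R2‖(R3+R4) = 2.657 kΩ, so V_mid = 14.1 × 2.657/77.36 = 0.4843 V.
Stage 2 is itself unloaded: V_out = V_mid × R4/(R3+R4) = 0.4843 × 82.0/115.0 = 0.345 V.

V_out ≈ 0.345 V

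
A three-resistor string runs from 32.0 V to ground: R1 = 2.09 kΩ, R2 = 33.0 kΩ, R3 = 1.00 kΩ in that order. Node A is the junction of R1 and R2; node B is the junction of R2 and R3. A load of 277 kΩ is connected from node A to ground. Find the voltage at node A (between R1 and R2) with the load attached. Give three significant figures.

Below node A the series string R2+R3 = 34.00 kΩ sits in parallel with the 277 kΩ load: 30.28 kΩ.
V_A = 32.0 × 30.28/(2.09 + 30.28) = 29.9 V.

V ≈ 29.9 V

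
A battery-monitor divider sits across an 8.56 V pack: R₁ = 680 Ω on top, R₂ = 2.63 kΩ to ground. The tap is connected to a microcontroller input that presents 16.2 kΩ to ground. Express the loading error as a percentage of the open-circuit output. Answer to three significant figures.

The divider's output (Thévenin) resistance is R₁‖R₂ = 540.3 Ω.
Fractional drop under load = R_th/(R_th + R_L) = 540.3 / (540.3 + 16200) = 0.03228.
So the output falls by 3.23 %.

3.23 %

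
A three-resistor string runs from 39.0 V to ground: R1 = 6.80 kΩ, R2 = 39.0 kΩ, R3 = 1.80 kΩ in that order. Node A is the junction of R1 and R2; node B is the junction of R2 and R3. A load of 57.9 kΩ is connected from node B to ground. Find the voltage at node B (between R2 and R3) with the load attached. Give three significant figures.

At node B, R3 is in parallel with the load: R3‖R_L = 1.746 kΩ.
Below node A the resistance is R2 + (R3‖R_L) = 40.75 kΩ, so V_A = 39.0 × 40.75/47.55 = 33.42 V.
Then V_B = V_A × (R3‖R_L)/(R2 + R3‖R_L) = 33.42 × 1.746/40.75 = 1.43 V.

V ≈ 1.43 V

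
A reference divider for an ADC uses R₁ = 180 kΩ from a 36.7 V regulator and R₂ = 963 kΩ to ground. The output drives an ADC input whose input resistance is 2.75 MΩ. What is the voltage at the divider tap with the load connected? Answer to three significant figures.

V_out ≈ 29.3 V

The load sits in parallel with R₂: R₂‖R_L = (963 × 2750) / (963 + 2750) = 713.2 kΩ.
V_out = 36.7 × 713.2 / (180 + 713.2) = 36.7 × 713.2/893.2 = 29.3 V.
(Unloaded it would have been 30.9 V.)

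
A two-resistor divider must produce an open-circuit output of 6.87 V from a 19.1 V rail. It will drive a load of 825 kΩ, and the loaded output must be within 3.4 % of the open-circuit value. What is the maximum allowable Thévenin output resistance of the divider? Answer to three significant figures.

R_th ≤ 29.0 kΩ

Loading drop = R_th/(R_th + R_L) ≤ 0.0340, so R_th ≤ R_L · ε/(1−ε) = 825 kΩ × 0.0340/0.9660 = 29.0 kΩ.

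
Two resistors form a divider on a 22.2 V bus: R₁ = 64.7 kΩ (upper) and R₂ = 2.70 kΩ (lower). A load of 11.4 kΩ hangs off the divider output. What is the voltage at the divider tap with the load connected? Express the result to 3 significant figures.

V_out ≈ 0.725 V

The load sits in parallel with R₂: R₂‖R_L = (2.70 × 11.4) / (2.70 + 11.4) = 2.183 kΩ.
V_out = 22.2 × 2.183 / (64.7 + 2.183) = 22.2 × 2.183/66.88 = 0.725 V.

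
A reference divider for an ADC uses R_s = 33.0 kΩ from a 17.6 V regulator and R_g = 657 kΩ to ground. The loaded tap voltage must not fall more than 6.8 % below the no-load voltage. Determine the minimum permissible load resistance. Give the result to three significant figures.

R_L(min) ≈ 431 kΩ

Output resistance R_th = R_s‖R_g = (33.0 × 657)/690.0 = 31.42 kΩ.
The fractional drop is R_th/(R_th + R_L); requiring this ≤ 0.0680 gives R_L ≥ R_th(1/0.0680 − 1) = 31.42 × 13.71 = 431 kΩ.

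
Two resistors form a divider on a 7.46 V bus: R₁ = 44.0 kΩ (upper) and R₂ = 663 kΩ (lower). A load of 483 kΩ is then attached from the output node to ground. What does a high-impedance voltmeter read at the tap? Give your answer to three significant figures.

The load sits in parallel with R₂: R₂‖R_L = (663 × 483) / (663 + 483) = 279.4 kΩ.
V_out = 7.46 × 279.4 / (44.0 + 279.4) = 7.46 × 279.4/323.4 = 6.45 V.

V_out ≈ 6.45 V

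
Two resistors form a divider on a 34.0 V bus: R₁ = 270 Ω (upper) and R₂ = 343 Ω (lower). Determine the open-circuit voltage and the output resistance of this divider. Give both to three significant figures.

V_th is the open-circuit tap voltage: 34.0 × 343/(270 + 343) = 19.0 V.
With the supply zeroed, R₁ and R₂ appear in parallel from the tap: R_th = R₁‖R₂ = (270 × 343)/613.0 = 151 Ω.

V_th = 19.0 V, R_th = 151 Ω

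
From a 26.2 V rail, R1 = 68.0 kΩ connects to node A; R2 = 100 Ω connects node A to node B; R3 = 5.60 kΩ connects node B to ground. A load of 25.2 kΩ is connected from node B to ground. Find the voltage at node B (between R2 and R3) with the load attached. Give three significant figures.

V ≈ 1.65 V

At node B, R3 is in parallel with the load: R3‖R_L = 4582 Ω.
Below node A the resistance is R2 + (R3‖R_L) = 4682 Ω, so V_A = 26.2 × 4682/72680 = 1.688 V.
Then V_B = V_A × (R3‖R_L)/(R2 + R3‖R_L) = 1.688 × 4582/4682 = 1.65 V.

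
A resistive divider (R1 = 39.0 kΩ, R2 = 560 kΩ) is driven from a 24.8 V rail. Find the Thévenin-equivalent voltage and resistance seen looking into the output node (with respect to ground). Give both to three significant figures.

V_th is the open-circuit tap voltage: 24.8 × 560/(39.0 + 560) = 23.2 V.
With the supply zeroed, R1 and R2 appear in parallel from the tap: R_th = R1‖R2 = (39.0 × 560)/599.0 = 36.5 kΩ.

V_th = 23.2 V, R_th = 36.5 kΩ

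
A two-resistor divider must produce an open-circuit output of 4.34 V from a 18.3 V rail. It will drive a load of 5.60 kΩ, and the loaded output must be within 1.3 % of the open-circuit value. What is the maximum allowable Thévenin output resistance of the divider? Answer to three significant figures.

R_th ≤ 73.8 Ω

Loading drop = R_th/(R_th + R_L) ≤ 0.0130, so R_th ≤ R_L · ε/(1−ε) = 5.60 kΩ × 0.0130/0.9870 = 73.8 Ω.
(Any R1, R2 with R2/(R1+R2) = 0.237 and R1‖R2 ≤ 73.8 Ω will meet the spec.)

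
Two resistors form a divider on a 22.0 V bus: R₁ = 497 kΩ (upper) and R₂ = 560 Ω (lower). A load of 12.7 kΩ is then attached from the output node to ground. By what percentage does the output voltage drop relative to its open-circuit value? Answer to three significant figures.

The divider's output (Thévenin) resistance is R₁‖R₂ = 559.4 Ω.
Fractional drop under load = R_th/(R_th + R_L) = 559.4 / (559.4 + 12700) = 0.04219.
So the output falls by 4.22 %.

4.22 %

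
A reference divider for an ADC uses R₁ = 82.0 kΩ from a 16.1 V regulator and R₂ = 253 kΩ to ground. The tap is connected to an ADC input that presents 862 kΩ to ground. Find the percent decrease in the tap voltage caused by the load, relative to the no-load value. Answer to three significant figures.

6.70 %

The divider's output (Thévenin) resistance is R₁‖R₂ = 61.93 kΩ.
Fractional drop under load = R_th/(R_th + R_L) = 61.93 / (61.93 + 862) = 0.06703.
So the output falls by 6.70 %.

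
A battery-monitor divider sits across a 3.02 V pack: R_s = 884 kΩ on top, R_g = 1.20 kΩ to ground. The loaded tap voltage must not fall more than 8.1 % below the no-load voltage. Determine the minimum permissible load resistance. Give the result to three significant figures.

R_L(min) ≈ 13.6 kΩ

Output resistance R_th = R_s‖R_g = (884 × 1.20)/885.2 = 1.198 kΩ.
The fractional drop is R_th/(R_th + R_L); requiring this ≤ 0.0810 gives R_L ≥ R_th(1/0.0810 − 1) = 1.198 × 11.35 = 13.6 kΩ.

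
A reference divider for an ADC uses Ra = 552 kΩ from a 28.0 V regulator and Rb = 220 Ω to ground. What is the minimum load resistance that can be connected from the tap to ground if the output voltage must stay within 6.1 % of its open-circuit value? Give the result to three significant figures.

R_L(min) ≈ 3.39 kΩ

Output resistance R_th = Ra‖Rb = (552000 × 220)/552200 = 219.9 Ω.
The fractional drop is R_th/(R_th + R_L); requiring this ≤ 0.0610 gives R_L ≥ R_th(1/0.0610 − 1) = 219.9 × 15.39 = 3.39 kΩ.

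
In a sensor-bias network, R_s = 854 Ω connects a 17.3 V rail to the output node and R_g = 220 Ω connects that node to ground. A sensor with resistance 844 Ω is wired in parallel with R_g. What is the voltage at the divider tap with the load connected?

The load sits in parallel with R_g: R_g‖R_L = (220 × 844) / (220 + 844) = 174.5 Ω.
V_out = 17.3 × 174.5 / (854 + 174.5) = 17.3 × 174.5/1029 = 2.94 V.

V_out ≈ 2.94 V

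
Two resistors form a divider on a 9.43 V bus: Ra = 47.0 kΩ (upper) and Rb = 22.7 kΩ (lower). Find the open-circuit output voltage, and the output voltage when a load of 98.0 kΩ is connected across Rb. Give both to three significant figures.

Open-circuit: V = 9.43 × 22.7/(47.0 + 22.7) = 3.07 V.
With the load, Rb becomes Rb‖R_L = 18.43 kΩ, so V = 9.43 × 18.43/65.43 = 2.66 V.

Unloaded: 3.07 V; loaded: 2.66 V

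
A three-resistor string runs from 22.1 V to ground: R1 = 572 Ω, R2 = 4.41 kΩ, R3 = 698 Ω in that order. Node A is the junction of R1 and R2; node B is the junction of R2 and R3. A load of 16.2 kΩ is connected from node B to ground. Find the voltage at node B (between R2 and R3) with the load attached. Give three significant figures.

At node B, R3 is in parallel with the load: R3‖R_L = 669.2 Ω.
Below node A the resistance is R2 + (R3‖R_L) = 5079 Ω, so V_A = 22.1 × 5079/5651 = 19.86 V.
Then V_B = V_A × (R3‖R_L)/(R2 + R3‖R_L) = 19.86 × 669.2/5079 = 2.62 V.

V ≈ 2.62 V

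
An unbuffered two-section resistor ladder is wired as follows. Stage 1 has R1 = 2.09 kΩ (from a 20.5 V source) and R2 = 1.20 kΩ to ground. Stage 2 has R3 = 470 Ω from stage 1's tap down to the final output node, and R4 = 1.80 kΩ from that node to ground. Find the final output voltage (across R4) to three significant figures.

V_out ≈ 4.44 V

Stage 2 presents R3+R4 = 2270 Ω as a load on stage 1's tap.
Stage 1's lower leg becomes R2‖(R3+R4) = 785.0 Ω, so V_mid = 20.5 × 785.0/2875 = 5.597 V.
Stage 2 is itself unloaded: V_out = V_mid × R4/(R3+R4) = 5.597 × 1800/2270 = 4.44 V.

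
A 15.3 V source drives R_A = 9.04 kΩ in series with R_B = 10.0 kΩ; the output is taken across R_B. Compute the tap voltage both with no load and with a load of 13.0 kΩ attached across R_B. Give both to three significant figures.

Open-circuit: V = 15.3 × 10.0/(9.04 + 10.0) = 8.04 V.
With the load, R_B becomes R_B‖R_L = 5.652 kΩ, so V = 15.3 × 5.652/14.69 = 5.89 V.

Unloaded: 8.04 V; loaded: 5.89 V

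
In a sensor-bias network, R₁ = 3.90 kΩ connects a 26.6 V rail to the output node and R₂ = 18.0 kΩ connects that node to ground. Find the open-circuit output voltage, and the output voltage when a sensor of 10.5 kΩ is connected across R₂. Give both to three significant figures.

Unloaded: 21.9 V; loaded: 16.7 V

Open-circuit: V = 26.6 × 18.0/(3.90 + 18.0) = 21.9 V.
With the load, R₂ becomes R₂‖R_L = 6.632 kΩ, so V = 26.6 × 6.632/10.53 = 16.7 V.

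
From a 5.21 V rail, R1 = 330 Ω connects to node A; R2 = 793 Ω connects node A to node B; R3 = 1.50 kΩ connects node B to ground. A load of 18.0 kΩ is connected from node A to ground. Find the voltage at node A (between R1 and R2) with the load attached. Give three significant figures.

Below node A the series string R2+R3 = 2293 Ω sits in parallel with the 18000 Ω load: 2034 Ω.
V_A = 5.21 × 2034/(330 + 2034) = 4.48 V.

V ≈ 4.48 V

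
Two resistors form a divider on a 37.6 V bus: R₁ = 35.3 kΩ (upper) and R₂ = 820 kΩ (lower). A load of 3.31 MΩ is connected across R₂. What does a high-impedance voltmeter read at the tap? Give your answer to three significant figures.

The load sits in parallel with R₂: R₂‖R_L = (820 × 3310) / (820 + 3310) = 657.2 kΩ.
V_out = 37.6 × 657.2 / (35.3 + 657.2) = 37.6 × 657.2/692.5 = 35.7 V.
(Unloaded it would have been 36.0 V.)

V_out ≈ 35.7 V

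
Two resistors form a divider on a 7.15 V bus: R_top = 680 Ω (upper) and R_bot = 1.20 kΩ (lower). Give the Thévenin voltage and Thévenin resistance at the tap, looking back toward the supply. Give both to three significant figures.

V_th is the open-circuit tap voltage: 7.15 × 1200/(680 + 1200) = 4.56 V.
With the supply zeroed, R_top and R_bot appear in parallel from the tap: R_th = R_top‖R_bot = (680 × 1200)/1880 = 434 Ω.

V_th = 4.56 V, R_th = 434 Ω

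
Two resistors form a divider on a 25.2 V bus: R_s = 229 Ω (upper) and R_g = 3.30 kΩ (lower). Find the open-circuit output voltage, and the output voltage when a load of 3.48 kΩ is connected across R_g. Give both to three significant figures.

Open-circuit: V = 25.2 × 3300/(229 + 3300) = 23.6 V.
With the load, R_g becomes R_g‖R_L = 1694 Ω, so V = 25.2 × 1694/1923 = 22.2 V.

Unloaded: 23.6 V; loaded: 22.2 V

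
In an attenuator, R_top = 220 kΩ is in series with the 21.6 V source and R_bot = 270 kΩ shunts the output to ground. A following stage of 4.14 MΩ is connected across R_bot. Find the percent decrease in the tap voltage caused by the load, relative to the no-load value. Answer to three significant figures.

2.84 %

The divider's output (Thévenin) resistance is R_top‖R_bot = 121.2 kΩ.
Fractional drop under load = R_th/(R_th + R_L) = 121.2 / (121.2 + 4140) = 0.02845.
So the output falls by 2.84 %.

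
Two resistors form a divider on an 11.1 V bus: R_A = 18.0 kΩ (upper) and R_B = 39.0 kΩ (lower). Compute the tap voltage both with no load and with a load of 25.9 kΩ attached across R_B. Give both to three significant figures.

Unloaded: 7.59 V; loaded: 5.15 V

Open-circuit: V = 11.1 × 39.0/(18.0 + 39.0) = 7.59 V.
With the load, R_B becomes R_B‖R_L = 15.56 kΩ, so V = 11.1 × 15.56/33.56 = 5.15 V.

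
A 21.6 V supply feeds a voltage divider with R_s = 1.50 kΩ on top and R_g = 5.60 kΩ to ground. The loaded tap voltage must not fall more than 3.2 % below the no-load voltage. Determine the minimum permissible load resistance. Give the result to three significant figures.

R_L(min) ≈ 35.8 kΩ

Output resistance R_th = R_s‖R_g = (1.50 × 5.60)/7.100 = 1.183 kΩ.
The fractional drop is R_th/(R_th + R_L); requiring this ≤ 0.0320 gives R_L ≥ R_th(1/0.0320 − 1) = 1.183 × 30.25 = 35.8 kΩ.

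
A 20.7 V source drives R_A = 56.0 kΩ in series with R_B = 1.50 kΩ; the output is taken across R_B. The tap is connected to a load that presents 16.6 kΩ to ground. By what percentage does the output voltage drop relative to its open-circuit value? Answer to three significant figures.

Unloaded V = 20.7 × 1.50/57.50 = 0.54000 V.
Loaded: R_B‖R_L = 1.376 kΩ, giving V = 20.7 × 1.376/57.38 = 0.49632 V.
Drop = (0.54000 − 0.49632) / 0.54000 = 8.09 %.

8.09 %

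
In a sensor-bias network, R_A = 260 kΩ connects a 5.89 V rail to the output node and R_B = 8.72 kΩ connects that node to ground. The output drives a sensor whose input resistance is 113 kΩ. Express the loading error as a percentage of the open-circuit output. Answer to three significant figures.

The divider's output (Thévenin) resistance is R_A‖R_B = 8.437 kΩ.
Fractional drop under load = R_th/(R_th + R_L) = 8.437 / (8.437 + 113) = 0.06948.
So the output falls by 6.95 %.

6.95 %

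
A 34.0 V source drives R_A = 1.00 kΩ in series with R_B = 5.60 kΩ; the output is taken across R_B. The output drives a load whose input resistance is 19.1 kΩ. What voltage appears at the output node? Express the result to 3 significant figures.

V_out ≈ 27.6 V

The load sits in parallel with R_B: R_B‖R_L = (5.60 × 19.1) / (5.60 + 19.1) = 4.330 kΩ.
V_out = 34.0 × 4.330 / (1.00 + 4.330) = 34.0 × 4.330/5.330 = 27.6 V.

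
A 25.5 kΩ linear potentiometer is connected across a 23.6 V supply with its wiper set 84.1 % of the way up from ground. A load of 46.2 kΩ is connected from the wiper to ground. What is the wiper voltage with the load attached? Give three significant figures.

V ≈ 18.5 V

The wiper splits the pot into (1−α)R = 4.055 kΩ above and αR = 21.45 kΩ below.
Lower section ‖ load = 14.65 kΩ.
V_wiper = 23.6 × 14.65/(4.055 + 14.65) = 18.5 V.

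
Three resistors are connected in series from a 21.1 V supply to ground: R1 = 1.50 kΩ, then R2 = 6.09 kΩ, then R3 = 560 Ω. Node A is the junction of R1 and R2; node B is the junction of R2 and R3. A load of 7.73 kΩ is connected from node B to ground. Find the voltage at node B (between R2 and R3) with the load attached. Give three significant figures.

At node B, R3 is in parallel with the load: R3‖R_L = 522.2 Ω.
Below node A the resistance is R2 + (R3‖R_L) = 6612 Ω, so V_A = 21.1 × 6612/8112 = 17.20 V.
Then V_B = V_A × (R3‖R_L)/(R2 + R3‖R_L) = 17.20 × 522.2/6612 = 1.36 V.

V ≈ 1.36 V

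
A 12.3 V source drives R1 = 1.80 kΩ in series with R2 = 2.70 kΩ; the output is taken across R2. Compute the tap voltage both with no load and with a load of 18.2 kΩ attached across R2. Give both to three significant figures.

Unloaded: 7.38 V; loaded: 6.97 V

Open-circuit: V = 12.3 × 2.70/(1.80 + 2.70) = 7.38 V.
With the load, R2 becomes R2‖R_L = 2.351 kΩ, so V = 12.3 × 2.351/4.151 = 6.97 V.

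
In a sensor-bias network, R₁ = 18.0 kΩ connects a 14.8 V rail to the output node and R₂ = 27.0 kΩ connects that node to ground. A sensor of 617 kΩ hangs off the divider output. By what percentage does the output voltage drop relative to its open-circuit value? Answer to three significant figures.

The divider's output (Thévenin) resistance is R₁‖R₂ = 10.80 kΩ.
Fractional drop under load = R_th/(R_th + R_L) = 10.80 / (10.80 + 617) = 0.01720.
So the output falls by 1.72 %.

1.72 %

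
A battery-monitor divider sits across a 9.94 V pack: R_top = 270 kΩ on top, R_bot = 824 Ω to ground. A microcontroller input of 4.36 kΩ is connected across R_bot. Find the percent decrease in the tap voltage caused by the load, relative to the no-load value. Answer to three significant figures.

15.9 %

The divider's output (Thévenin) resistance is R_top‖R_bot = 821.5 Ω.
Fractional drop under load = R_th/(R_th + R_L) = 821.5 / (821.5 + 4360) = 0.1585.
So the output falls by 15.9 %.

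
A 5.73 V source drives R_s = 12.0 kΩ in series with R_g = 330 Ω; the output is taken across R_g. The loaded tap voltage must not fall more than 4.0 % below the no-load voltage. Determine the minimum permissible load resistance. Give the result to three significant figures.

Output resistance R_th = R_s‖R_g = (12000 × 330)/12330 = 321.2 Ω.
The fractional drop is R_th/(R_th + R_L); requiring this ≤ 0.0400 gives R_L ≥ R_th(1/0.0400 − 1) = 321.2 × 24.00 = 7.71 kΩ.

R_L(min) ≈ 7.71 kΩ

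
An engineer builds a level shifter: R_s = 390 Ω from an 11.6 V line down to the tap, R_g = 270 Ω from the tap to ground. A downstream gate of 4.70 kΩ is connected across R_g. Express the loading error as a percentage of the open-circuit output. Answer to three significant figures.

3.28 %

The divider's output (Thévenin) resistance is R_s‖R_g = 159.5 Ω.
Fractional drop under load = R_th/(R_th + R_L) = 159.5 / (159.5 + 4700) = 0.03283.
So the output falls by 3.28 %.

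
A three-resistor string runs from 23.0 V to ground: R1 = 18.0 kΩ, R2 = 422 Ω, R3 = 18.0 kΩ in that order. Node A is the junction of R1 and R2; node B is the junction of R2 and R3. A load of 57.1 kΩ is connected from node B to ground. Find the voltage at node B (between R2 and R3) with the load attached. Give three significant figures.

At node B, R3 is in parallel with the load: R3‖R_L = 13690 Ω.
Below node A the resistance is R2 + (R3‖R_L) = 14110 Ω, so V_A = 23.0 × 14110/32110 = 10.11 V.
Then V_B = V_A × (R3‖R_L)/(R2 + R3‖R_L) = 10.11 × 13690/14110 = 9.80 V.

V ≈ 9.80 V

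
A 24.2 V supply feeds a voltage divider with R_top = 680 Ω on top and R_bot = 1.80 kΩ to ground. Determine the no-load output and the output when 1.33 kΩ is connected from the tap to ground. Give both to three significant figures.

Unloaded: 17.6 V; loaded: 12.8 V

Open-circuit: V = 24.2 × 1800/(680 + 1800) = 17.6 V.
With the load, R_bot becomes R_bot‖R_L = 764.9 Ω, so V = 24.2 × 764.9/1445 = 12.8 V.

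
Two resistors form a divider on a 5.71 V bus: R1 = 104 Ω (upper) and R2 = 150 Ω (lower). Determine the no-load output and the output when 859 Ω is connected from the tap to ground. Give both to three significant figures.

Unloaded: 3.37 V; loaded: 3.15 V

Open-circuit: V = 5.71 × 150/(104 + 150) = 3.37 V.
With the load, R2 becomes R2‖R_L = 127.7 Ω, so V = 5.71 × 127.7/231.7 = 3.15 V.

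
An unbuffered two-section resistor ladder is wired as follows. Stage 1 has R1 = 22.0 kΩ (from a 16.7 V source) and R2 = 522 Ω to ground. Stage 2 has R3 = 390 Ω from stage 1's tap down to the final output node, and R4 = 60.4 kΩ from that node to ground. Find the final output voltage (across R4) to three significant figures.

V_out ≈ 0.381 V

Stage 2 presents R3+R4 = 60790 Ω as a load on stage 1's tap.
Stage 1's lower leg becomes R2‖(R3+R4) = 517.6 Ω, so V_mid = 16.7 × 517.6/22520 = 0.3838 V.
Stage 2 is itself unloaded: V_out = V_mid × R4/(R3+R4) = 0.3838 × 60400/60790 = 0.381 V.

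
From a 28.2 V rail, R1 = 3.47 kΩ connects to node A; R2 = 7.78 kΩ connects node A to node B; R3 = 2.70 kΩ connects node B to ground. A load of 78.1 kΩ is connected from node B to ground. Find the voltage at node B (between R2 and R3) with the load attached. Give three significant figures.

V ≈ 5.31 V

At node B, R3 is in parallel with the load: R3‖R_L = 2.610 kΩ.
Below node A the resistance is R2 + (R3‖R_L) = 10.39 kΩ, so V_A = 28.2 × 10.39/13.86 = 21.14 V.
Then V_B = V_A × (R3‖R_L)/(R2 + R3‖R_L) = 21.14 × 2.610/10.39 = 5.31 V.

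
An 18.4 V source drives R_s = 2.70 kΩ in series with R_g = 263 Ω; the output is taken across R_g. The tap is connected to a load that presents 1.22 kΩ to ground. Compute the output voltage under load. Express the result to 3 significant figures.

V_out ≈ 1.37 V

The load sits in parallel with R_g: R_g‖R_L = (263 × 1220) / (263 + 1220) = 216.4 Ω.
V_out = 18.4 × 216.4 / (2700 + 216.4) = 18.4 × 216.4/2916 = 1.37 V.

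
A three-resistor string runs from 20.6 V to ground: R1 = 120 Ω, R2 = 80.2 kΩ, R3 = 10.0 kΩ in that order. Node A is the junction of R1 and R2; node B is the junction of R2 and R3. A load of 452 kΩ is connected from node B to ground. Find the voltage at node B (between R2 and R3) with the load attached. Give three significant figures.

V ≈ 2.24 V

At node B, R3 is in parallel with the load: R3‖R_L = 9784 Ω.
Below node A the resistance is R2 + (R3‖R_L) = 89980 Ω, so V_A = 20.6 × 89980/90100 = 20.57 V.
Then V_B = V_A × (R3‖R_L)/(R2 + R3‖R_L) = 20.57 × 9784/89980 = 2.24 V.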